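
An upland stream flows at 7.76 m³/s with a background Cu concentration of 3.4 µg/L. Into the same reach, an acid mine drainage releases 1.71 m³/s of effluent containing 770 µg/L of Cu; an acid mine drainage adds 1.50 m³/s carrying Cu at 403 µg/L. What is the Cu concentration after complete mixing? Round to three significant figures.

Mixed concentration C = ΣQC/ΣQ = (7.760·3.400 + 1.710·770.0 + 1.500·403.0) / 10.97 = 1948/10.97 = 177.5 µg/L.

178 µg/L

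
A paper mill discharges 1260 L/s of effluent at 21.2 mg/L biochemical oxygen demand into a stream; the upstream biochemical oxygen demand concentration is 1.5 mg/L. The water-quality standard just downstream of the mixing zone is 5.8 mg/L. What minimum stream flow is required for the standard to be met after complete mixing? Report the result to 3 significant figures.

4510 L/s

Set C_mix = 5.8: (Q·1.500 + 1260·21.20) / (Q + 1260) = 5.8
→ Q = 1260·(21.20 − 5.8)/(5.8 − 1.500) = 4513 L/s.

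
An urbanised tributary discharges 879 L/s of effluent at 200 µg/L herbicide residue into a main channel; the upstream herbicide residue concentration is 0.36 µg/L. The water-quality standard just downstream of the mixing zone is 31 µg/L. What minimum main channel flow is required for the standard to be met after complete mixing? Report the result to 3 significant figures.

4850 L/s

Set C_mix = 31: (Q·0.3600 + 879.0·200.0) / (Q + 879.0) = 31
→ Q = 879.0·(200.0 − 31)/(31 − 0.3600) = 4848 L/s.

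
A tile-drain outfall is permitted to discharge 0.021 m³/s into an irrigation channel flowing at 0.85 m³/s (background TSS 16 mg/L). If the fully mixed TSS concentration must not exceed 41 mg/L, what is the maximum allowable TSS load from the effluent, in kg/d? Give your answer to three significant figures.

1910 kg/d

Mass balance at the limit: 0.8500·16.00 + 0.02100·Cₑ = 0.8710·41 → Cₑ = 1053 mg/L.
Load = 0.02100 m³/s × 1053 g/m³ × 86 400 s/d = 1910 kg/d.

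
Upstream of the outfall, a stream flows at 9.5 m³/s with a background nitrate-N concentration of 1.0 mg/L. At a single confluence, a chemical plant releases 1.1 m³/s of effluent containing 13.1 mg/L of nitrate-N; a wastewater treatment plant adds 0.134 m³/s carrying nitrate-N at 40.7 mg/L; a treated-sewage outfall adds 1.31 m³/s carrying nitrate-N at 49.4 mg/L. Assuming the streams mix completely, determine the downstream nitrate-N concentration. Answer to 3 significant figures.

Mass balance: C = (9.500·1.000 + 1.100·13.10 + 0.1340·40.70 + 1.310·49.40) / 12.04 = 94.08/12.04 = 7.811 mg/L.

7.81 mg/L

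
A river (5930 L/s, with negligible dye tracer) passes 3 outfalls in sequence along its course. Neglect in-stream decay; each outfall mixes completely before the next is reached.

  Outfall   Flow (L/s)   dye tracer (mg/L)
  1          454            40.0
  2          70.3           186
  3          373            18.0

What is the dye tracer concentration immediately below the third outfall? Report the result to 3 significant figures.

5.56 mg/L

Below outfall 1: Q → 6384 L/s, C = (5930·0 + 454.0·40.00)/6384 = 2.845 mg/L.
Below outfall 2: Q → 6454 L/s, C = (6384·2.845 + 70.30·186.0)/6454 = 4.840 mg/L.
Below outfall 3: Q → 6827 L/s, C = (6454·4.840 + 373.0·18.00)/6827 = 5.559 mg/L.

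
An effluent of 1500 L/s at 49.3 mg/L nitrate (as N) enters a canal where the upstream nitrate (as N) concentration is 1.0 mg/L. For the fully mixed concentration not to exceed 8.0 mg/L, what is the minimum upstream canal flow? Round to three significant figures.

Set C_mix = 8.0: (Q·1.000 + 1500·49.30) / (Q + 1500) = 8.0
→ Q = 1500·(49.30 − 8.0)/(8.0 − 1.000) = 8850 L/s.

8850 L/s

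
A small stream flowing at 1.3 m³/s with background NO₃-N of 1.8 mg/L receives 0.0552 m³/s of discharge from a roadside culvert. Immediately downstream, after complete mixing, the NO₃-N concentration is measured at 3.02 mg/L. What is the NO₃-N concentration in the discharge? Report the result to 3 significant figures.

Mass balance: 1.300·1.800 + 0.05520·Cₑ = 1.355·3.020
→ Cₑ = (1.355·3.020 − 1.300·1.800) / 0.05520 = 31.75 mg/L.

31.8 mg/L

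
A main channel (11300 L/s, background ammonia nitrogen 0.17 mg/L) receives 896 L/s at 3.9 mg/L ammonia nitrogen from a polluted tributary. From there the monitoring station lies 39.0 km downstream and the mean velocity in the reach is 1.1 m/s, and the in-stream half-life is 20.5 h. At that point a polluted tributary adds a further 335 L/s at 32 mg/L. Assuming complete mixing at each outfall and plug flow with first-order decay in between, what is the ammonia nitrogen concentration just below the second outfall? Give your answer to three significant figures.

Mixed concentration C = ΣQC/ΣQ = (11300·0.1700 + 896.0·3.900) / 12200 = 5415/12200 = 0.4440 mg/L; combined flow 12200 L/s.
Travel time t = 39.0·1000 / 1.1 = 35450 s = 9.848 h.
Half-life 20.5 h → k = ln 2 / 20.5 = 0.03381 h⁻¹ = 0.8115 d⁻¹.
Applying C = C₀e^(−kt): 0.4440 × 0.7168 = 0.3183 mg/L.
Second outfall: C = (12200·0.3183 + 335.0·32.00)/12530 = 1.165 mg/L.

1.17 mg/L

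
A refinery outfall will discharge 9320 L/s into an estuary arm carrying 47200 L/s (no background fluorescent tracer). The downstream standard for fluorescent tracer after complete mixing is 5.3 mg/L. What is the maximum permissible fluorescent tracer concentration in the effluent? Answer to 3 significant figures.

At the limit, (Qr·Cr + Qe·Cₑ)/(Qr + Qe) = 5.3:
Cₑ = (56520·5.3 − 47200·0) / 9320 = 32.14 mg/L.

32.1 mg/L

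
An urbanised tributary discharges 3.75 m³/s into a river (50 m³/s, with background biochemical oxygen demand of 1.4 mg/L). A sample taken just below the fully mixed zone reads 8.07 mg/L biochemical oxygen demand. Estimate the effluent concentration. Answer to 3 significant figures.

Mass balance: 50.00·1.400 + 3.750·Cₑ = 53.75·8.070
→ Cₑ = (53.75·8.070 − 50.00·1.400) / 3.750 = 97.00 mg/L.

97.0 mg/L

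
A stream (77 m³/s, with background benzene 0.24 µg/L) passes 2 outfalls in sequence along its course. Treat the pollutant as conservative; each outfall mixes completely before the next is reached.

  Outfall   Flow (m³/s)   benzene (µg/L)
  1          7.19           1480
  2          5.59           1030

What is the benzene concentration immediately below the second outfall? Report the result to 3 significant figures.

After outfall 1: Q = 77.00 + 7.190 = 84.19 m³/s; C = (77.00·0.2400 + 7.190·1480)/84.19 = 126.6 µg/L.
After outfall 2: Q = 84.19 + 5.590 = 89.78 m³/s; C = (84.19·126.6 + 5.590·1030)/89.78 = 182.9 µg/L.

183 µg/L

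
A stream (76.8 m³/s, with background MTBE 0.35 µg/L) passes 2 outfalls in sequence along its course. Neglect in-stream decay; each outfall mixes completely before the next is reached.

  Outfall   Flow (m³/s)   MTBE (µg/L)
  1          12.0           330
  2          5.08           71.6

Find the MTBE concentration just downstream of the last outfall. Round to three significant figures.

Below outfall 1: Q → 88.80 m³/s, C = (76.80·0.3500 + 12.00·330.0)/88.80 = 44.90 µg/L.
Below outfall 2: Q → 93.88 m³/s, C = (88.80·44.90 + 5.080·71.60)/93.88 = 46.34 µg/L.

46.3 µg/L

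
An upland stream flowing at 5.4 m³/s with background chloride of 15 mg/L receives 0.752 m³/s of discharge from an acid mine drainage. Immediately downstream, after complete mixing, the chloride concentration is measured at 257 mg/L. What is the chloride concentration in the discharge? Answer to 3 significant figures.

1990 mg/L

Mass balance: 5.400·15.00 + 0.7520·Cₑ = 6.152·257.0
→ Cₑ = (6.152·257.0 − 5.400·15.00) / 0.7520 = 1995 mg/L.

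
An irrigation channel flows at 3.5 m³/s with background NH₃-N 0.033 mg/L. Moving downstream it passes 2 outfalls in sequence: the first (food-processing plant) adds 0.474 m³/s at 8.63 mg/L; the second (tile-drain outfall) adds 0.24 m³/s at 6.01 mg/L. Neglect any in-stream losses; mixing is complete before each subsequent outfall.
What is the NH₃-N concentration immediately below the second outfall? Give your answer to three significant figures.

1.34 mg/L

Below outfall 1: Q → 3.974 m³/s, C = (3.500·0.03300 + 0.4740·8.630)/3.974 = 1.058 mg/L.
Below outfall 2: Q → 4.214 m³/s, C = (3.974·1.058 + 0.2400·6.010)/4.214 = 1.340 mg/L.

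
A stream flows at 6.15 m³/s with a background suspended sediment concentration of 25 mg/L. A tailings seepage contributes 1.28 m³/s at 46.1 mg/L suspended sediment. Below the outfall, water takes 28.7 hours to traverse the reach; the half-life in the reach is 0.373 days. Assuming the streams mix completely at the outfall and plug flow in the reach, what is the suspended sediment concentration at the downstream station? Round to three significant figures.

3.10 mg/L

Mass balance: C = (6.150·25.00 + 1.280·46.10) / 7.430 = 212.8/7.430 = 28.63 mg/L.
Half-life 0.373 d → k = ln 2 / 0.373 = 1.858 d⁻¹.
Decay over the reach: 28.63·exp(−kt) = 28.63·0.1084 = 3.103 mg/L.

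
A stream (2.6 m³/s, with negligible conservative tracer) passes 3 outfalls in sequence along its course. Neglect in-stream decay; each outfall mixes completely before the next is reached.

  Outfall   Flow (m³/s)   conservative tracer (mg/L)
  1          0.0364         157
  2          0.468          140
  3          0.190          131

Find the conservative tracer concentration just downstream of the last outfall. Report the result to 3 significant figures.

29.2 mg/L

Below outfall 1: Q → 2.636 m³/s, C = (2.600·0 + 0.03640·157.0)/2.636 = 2.168 mg/L.
Below outfall 2: Q → 3.104 m³/s, C = (2.636·2.168 + 0.4680·140.0)/3.104 = 22.95 mg/L.
Below outfall 3: Q → 3.294 m³/s, C = (3.104·22.95 + 0.1900·131.0)/3.294 = 29.18 mg/L.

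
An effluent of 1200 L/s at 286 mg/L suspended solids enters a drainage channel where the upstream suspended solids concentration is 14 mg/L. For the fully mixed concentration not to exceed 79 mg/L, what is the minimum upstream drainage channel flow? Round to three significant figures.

Set C_mix = 79: (Q·14.00 + 1200·286.0) / (Q + 1200) = 79
→ Q = 1200·(286.0 − 79)/(79 − 14.00) = 3822 L/s.

3820 L/s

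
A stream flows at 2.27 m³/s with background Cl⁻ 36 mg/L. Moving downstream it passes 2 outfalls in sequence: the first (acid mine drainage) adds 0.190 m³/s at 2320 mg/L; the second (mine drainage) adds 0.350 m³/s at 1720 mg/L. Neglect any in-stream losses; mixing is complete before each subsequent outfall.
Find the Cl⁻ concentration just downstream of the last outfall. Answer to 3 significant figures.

Outfall 1: combined Q = 2.460 m³/s; C = (2.270·36.00 + 0.1900·2320)/2.460 = 212.4 mg/L.
Outfall 2: combined Q = 2.810 m³/s; C = (2.460·212.4 + 0.3500·1720)/2.810 = 400.2 mg/L.

400 mg/L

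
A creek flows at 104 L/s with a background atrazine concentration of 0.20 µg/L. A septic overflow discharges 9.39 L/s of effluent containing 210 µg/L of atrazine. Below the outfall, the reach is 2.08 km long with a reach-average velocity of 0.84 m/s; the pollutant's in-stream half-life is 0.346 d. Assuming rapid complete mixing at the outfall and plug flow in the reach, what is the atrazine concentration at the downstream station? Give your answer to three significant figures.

16.6 µg/L

After mixing, C = (104.0·0.2000 + 9.390·210.0) / 113.4 = 1993/113.4 = 17.57 µg/L.
Travel time t = 2.08·1000 / 0.84 = 2476 s = 0.6878 h.
Half-life 0.346 d → k = ln 2 / 0.346 = 2.003 d⁻¹.
Applying C = C₀e^(−kt): 17.57 × 0.9442 = 16.59 µg/L.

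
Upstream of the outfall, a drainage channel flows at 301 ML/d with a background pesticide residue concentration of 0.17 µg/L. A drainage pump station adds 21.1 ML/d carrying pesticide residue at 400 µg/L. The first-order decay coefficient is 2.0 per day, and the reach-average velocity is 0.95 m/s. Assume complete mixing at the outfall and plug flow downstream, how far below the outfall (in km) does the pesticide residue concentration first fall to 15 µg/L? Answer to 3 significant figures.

23.1 km

Mass balance: C = (301.0·0.1700 + 21.10·400.0) / 322.1 = 8491/322.1 = 26.36 µg/L.
Set 26.36·exp(−k·t) = 15 → t = ln(26.36/15)/k = 24360 s = 6.766 h.
Distance = v·t = 0.95·24360 = 23140 m = 23.14 km.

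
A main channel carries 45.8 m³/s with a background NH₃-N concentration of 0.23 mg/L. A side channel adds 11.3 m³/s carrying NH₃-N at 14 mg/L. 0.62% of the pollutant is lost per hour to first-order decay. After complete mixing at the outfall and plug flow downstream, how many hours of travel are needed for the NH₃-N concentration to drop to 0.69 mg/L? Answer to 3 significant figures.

Mixed concentration C = ΣQC/ΣQ = (45.80·0.2300 + 11.30·14.00) / 57.10 = 168.7/57.10 = 2.955 mg/L.
0.62%/h lost → k = −ln(1 − 0.0062) = 0.006219 h⁻¹.
2.955·exp(−k·t) = 0.69 → t = ln(2.955/0.69)/k = 842000 s = 233.9 h.

234 h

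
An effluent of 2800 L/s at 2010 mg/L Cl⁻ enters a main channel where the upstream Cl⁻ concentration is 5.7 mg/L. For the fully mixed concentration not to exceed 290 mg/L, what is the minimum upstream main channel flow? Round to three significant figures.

Set C_mix = 290: (Q·5.700 + 2800·2010) / (Q + 2800) = 290
→ Q = 2800·(2010 − 290)/(290 − 5.700) = 16940 L/s.

16900 L/s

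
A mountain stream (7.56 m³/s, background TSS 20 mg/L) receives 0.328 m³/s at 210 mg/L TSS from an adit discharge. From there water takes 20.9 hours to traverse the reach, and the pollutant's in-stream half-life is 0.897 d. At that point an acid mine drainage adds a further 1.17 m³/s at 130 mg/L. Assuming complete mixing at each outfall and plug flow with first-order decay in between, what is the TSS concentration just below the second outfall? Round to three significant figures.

29.2 mg/L

Mass balance: C = (7.560·20.00 + 0.3280·210.0) / 7.888 = 220.1/7.888 = 27.90 mg/L; combined flow 7.888 m³/s.
Half-life 0.897 d → k = ln 2 / 0.897 = 0.7727 d⁻¹.
Applying C = C₀e^(−kt): 27.90 × 0.5102 = 14.24 mg/L.
Second outfall: C = (7.888·14.24 + 1.170·130.0)/9.058 = 29.19 mg/L.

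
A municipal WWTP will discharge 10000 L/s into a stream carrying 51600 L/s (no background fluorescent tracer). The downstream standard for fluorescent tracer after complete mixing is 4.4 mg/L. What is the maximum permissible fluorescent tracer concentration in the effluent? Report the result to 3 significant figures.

27.1 mg/L

At the limit, (Qr·Cr + Qe·Cₑ)/(Qr + Qe) = 4.4:
Cₑ = (61600·4.4 − 51600·0) / 10000 = 27.10 mg/L.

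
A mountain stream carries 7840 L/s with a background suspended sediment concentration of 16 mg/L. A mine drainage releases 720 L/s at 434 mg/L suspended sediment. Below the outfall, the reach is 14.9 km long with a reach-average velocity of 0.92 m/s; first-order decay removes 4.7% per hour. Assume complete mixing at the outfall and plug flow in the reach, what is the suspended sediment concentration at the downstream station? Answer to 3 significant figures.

Flow-weighted average: C = (7840·16.00 + 720.0·434.0) / 8560 = 437900/8560 = 51.16 mg/L.
Travel time t = 14.9·1000 / 0.92 = 16200 s = 4.499 h.
4.7%/h lost → k = −ln(1 − 0.047) = 0.04814 h⁻¹.
First-order decay: C = 51.16·exp(−k·t) = 51.16·0.8053 = 41.20 mg/L.

41.2 mg/L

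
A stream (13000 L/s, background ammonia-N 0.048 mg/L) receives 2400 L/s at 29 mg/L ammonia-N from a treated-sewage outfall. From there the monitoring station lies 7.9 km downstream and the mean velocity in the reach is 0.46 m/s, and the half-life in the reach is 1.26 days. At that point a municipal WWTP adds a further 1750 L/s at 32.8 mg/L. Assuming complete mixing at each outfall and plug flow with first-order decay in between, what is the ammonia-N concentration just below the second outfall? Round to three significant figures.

Conservation of mass: C = (13000·0.04800 + 2400·29.00) / 15400 = 70220/15400 = 4.560 mg/L; combined flow 15400 L/s.
Travel time t = 7.9·1000 / 0.46 = 17170 s = 4.771 h.
Half-life 1.26 d → k = ln 2 / 1.26 = 0.5501 d⁻¹.
First-order decay: C = 4.560·exp(−k·t) = 4.560·0.8964 = 4.088 mg/L.
Second outfall: C = (15400·4.088 + 1750·32.80)/17150 = 7.017 mg/L.

7.02 mg/L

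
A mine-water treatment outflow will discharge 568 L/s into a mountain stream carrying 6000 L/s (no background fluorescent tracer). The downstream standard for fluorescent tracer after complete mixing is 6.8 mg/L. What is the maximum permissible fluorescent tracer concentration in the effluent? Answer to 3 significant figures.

At the limit, (Qr·Cr + Qe·Cₑ)/(Qr + Qe) = 6.8:
Cₑ = (6568·6.8 − 6000·0) / 568.0 = 78.63 mg/L.

78.6 mg/L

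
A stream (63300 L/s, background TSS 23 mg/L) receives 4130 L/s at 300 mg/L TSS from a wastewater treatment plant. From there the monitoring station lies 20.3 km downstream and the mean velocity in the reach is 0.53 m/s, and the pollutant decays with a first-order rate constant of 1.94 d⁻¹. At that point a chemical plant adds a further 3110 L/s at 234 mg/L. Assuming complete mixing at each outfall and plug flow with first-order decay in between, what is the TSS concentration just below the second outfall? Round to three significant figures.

Conservation of mass: C = (63300·23.00 + 4130·300.0) / 67430 = 2695000/67430 = 39.97 mg/L; combined flow 67430 L/s.
Travel time t = 20.3·1000 / 0.53 = 38300 s = 10.64 h.
Applying C = C₀e^(−kt): 39.97 × 0.4232 = 16.91 mg/L.
Second outfall: C = (67430·16.91 + 3110·234.0)/70540 = 26.48 mg/L.

26.5 mg/L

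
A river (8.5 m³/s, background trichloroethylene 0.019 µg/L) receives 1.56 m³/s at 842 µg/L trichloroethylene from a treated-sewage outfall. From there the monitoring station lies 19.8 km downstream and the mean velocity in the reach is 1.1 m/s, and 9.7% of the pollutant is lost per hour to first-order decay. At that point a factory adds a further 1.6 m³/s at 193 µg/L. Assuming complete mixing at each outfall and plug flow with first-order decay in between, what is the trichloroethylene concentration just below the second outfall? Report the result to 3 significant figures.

94.1 µg/L

After mixing, C = (8.500·0.01900 + 1.560·842.0) / 10.06 = 1314/10.06 = 130.6 µg/L; combined flow 10.06 m³/s.
Travel time t = 19.8·1000 / 1.1 = 18000 s = 5.000 h.
9.7%/h lost → k = −ln(1 − 0.097) = 0.1020 h⁻¹.
First-order decay: C = 130.6·exp(−k·t) = 130.6·0.6004 = 78.40 µg/L.
At the second outfall, C = (10.06·78.40 + 1.600·193.0) / (10.06 + 1.600) = 94.13 µg/L.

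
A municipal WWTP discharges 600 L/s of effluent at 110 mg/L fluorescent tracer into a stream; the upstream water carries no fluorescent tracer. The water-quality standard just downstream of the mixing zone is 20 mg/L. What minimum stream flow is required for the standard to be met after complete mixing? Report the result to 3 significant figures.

2700 L/s

Set C_mix = 20: (Q·0 + 600.0·110.0) / (Q + 600.0) = 20
→ Q = 600.0·(110.0 − 20)/(20 − 0) = 2700 L/s.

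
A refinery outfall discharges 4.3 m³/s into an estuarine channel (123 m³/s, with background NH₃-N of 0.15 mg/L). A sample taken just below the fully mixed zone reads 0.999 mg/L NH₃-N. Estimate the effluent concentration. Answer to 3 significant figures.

Mass balance: 123.0·0.1500 + 4.300·Cₑ = 127.3·0.9990
→ Cₑ = (127.3·0.9990 − 123.0·0.1500) / 4.300 = 25.28 mg/L.

25.3 mg/L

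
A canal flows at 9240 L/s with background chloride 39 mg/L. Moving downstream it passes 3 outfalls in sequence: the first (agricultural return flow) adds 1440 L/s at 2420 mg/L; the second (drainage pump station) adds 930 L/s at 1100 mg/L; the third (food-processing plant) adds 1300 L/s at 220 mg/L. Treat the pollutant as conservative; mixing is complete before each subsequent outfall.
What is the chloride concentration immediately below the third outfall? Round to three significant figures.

399 mg/L

Below outfall 1: Q → 10680 L/s, C = (9240·39.00 + 1440·2420)/10680 = 360.0 mg/L.
Below outfall 2: Q → 11610 L/s, C = (10680·360.0 + 930.0·1100)/11610 = 419.3 mg/L.
Below outfall 3: Q → 12910 L/s, C = (11610·419.3 + 1300·220.0)/12910 = 399.2 mg/L.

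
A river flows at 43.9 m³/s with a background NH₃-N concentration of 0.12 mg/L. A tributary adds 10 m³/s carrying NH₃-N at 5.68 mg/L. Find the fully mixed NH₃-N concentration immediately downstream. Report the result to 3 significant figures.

1.15 mg/L

Flow-weighted average: C = (43.90·0.1200 + 10.00·5.680) / 53.90 = 62.07/53.90 = 1.152 mg/L.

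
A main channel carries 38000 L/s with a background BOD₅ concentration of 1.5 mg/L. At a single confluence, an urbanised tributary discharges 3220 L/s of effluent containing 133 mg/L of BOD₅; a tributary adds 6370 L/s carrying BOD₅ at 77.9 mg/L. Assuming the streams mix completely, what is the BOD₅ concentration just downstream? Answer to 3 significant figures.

20.6 mg/L

Mass balance: C = (38000·1.500 + 3220·133.0 + 6370·77.90) / 47590 = 981500/47590 = 20.62 mg/L.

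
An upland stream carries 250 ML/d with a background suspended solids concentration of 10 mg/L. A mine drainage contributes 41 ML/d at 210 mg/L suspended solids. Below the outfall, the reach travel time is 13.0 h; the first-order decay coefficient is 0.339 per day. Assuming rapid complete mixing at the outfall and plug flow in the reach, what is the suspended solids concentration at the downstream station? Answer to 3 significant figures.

31.8 mg/L

Flow-weighted average: C = (250.0·10.00 + 41.00·210.0) / 291.0 = 11110/291.0 = 38.18 mg/L.
First-order decay: C = 38.18·exp(−k·t) = 38.18·0.8322 = 31.77 mg/L.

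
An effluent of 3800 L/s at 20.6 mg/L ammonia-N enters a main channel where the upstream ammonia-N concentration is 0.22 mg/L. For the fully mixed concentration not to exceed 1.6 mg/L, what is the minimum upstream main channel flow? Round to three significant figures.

Set C_mix = 1.6: (Q·0.2200 + 3800·20.60) / (Q + 3800) = 1.6
→ Q = 3800·(20.60 − 1.6)/(1.6 − 0.2200) = 52320 L/s.

52300 L/s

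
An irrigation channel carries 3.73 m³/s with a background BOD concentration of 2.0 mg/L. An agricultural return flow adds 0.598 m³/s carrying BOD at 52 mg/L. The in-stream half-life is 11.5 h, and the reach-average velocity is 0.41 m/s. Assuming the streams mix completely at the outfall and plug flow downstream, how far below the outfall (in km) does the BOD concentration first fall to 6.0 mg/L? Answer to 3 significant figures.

9.68 km

Mixed concentration C = ΣQC/ΣQ = (3.730·2.000 + 0.5980·52.00) / 4.328 = 38.56/4.328 = 8.909 mg/L.
Half-life 11.5 h → k = ln 2 / 11.5 = 0.06027 h⁻¹ = 1.447 d⁻¹.
Set 8.909·exp(−k·t) = 6.0 → t = ln(8.909/6.0)/k = 23610 s = 6.558 h.
Distance = v·t = 0.41·23610 = 9679 m = 9.679 km.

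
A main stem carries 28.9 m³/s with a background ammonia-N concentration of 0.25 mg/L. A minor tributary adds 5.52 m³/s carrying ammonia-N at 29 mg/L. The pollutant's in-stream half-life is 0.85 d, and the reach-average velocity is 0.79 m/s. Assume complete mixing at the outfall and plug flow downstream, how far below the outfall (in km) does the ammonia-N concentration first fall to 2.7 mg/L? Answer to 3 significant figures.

Mass balance: C = (28.90·0.2500 + 5.520·29.00) / 34.42 = 167.3/34.42 = 4.861 mg/L.
Half-life 0.85 d → k = ln 2 / 0.85 = 0.8155 d⁻¹.
Set 4.861·exp(−k·t) = 2.7 → t = ln(4.861/2.7)/k = 62290 s = 17.30 h.
Distance = v·t = 0.79·62290 = 49210 m = 49.21 km.

49.2 km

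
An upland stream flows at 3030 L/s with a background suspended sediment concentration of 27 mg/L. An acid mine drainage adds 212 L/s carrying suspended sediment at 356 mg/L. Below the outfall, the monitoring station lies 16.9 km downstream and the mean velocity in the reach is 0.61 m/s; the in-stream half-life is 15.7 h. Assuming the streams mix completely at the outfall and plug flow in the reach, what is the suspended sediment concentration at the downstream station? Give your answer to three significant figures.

After mixing, C = (3030·27.00 + 212.0·356.0) / 3242 = 157300/3242 = 48.51 mg/L.
Travel time t = 16.9·1000 / 0.61 = 27700 s = 7.696 h.
Half-life 15.7 h → k = ln 2 / 15.7 = 0.04415 h⁻¹ = 1.060 d⁻¹.
Decay over the reach: 48.51·exp(−kt) = 48.51·0.7119 = 34.54 mg/L.

34.5 mg/L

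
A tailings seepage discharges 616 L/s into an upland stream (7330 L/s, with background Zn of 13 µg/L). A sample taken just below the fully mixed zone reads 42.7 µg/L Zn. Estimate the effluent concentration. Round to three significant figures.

396 µg/L

Mass balance: 7330·13.00 + 616.0·Cₑ = 7946·42.70
→ Cₑ = (7946·42.70 − 7330·13.00) / 616.0 = 396.1 µg/L.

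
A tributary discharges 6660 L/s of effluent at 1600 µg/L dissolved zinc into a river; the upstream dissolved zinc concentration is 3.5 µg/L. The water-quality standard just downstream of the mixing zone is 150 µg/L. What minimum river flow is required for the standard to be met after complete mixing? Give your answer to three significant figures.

Set C_mix = 150: (Q·3.500 + 6660·1600) / (Q + 6660) = 150
→ Q = 6660·(1600 − 150)/(150 − 3.500) = 65920 L/s.

65900 L/s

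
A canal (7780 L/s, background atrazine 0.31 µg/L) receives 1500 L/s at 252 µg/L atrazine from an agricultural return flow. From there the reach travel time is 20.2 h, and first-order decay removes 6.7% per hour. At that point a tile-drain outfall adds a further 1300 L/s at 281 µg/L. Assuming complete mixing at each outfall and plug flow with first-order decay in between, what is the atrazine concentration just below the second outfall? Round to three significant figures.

After mixing, C = (7780·0.3100 + 1500·252.0) / 9280 = 380400/9280 = 40.99 µg/L; combined flow 9280 L/s.
6.7%/h lost → k = −ln(1 − 0.067) = 0.06935 h⁻¹.
Decay over the reach: 40.99·exp(−kt) = 40.99·0.2464 = 10.10 µg/L.
Second outfall: C = (9280·10.10 + 1300·281.0)/10580 = 43.39 µg/L.

43.4 µg/L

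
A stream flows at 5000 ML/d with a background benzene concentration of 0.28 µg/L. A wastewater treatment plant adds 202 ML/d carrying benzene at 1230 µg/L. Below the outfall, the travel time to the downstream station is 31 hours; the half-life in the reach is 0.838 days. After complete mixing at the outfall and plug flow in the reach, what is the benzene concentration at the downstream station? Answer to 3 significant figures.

16.5 µg/L

Mixed concentration C = ΣQC/ΣQ = (5000·0.2800 + 202.0·1230) / 5202 = 249900/5202 = 48.03 µg/L.
Half-life 0.838 d → k = ln 2 / 0.838 = 0.8271 d⁻¹.
First-order decay: C = 48.03·exp(−k·t) = 48.03·0.3436 = 16.50 µg/L.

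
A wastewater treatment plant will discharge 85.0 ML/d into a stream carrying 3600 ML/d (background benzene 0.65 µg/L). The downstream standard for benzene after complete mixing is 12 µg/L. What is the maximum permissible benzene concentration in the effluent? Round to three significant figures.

At the limit, (Qr·Cr + Qe·Cₑ)/(Qr + Qe) = 12:
Cₑ = (3685·12 − 3600·0.6500) / 85.00 = 492.7 µg/L.

493 µg/L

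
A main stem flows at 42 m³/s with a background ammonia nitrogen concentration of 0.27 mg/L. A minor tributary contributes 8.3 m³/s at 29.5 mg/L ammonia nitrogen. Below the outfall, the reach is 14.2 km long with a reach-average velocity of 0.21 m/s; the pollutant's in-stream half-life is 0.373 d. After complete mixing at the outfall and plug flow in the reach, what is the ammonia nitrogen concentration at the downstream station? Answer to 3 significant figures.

1.19 mg/L

Flow-weighted average: C = (42.00·0.2700 + 8.300·29.50) / 50.30 = 256.2/50.30 = 5.093 mg/L.
Travel time t = 14.2·1000 / 0.21 = 67620 s = 18.78 h.
Half-life 0.373 d → k = ln 2 / 0.373 = 1.858 d⁻¹.
After decay, C = 5.093 × e^(−kt) = 5.093 × 0.2335 = 1.190 mg/L.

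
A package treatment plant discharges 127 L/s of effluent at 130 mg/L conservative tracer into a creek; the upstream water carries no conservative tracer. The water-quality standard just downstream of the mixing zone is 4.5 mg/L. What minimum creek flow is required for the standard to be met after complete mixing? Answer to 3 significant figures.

3540 L/s

Set C_mix = 4.5: (Q·0 + 127.0·130.0) / (Q + 127.0) = 4.5
→ Q = 127.0·(130.0 − 4.5)/(4.5 − 0) = 3542 L/s.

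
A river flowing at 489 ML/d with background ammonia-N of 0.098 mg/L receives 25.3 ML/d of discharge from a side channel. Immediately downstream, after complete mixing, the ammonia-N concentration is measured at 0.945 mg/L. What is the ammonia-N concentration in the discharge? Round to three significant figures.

Mass balance: 489.0·0.09800 + 25.30·Cₑ = 514.3·0.9450
→ Cₑ = (514.3·0.9450 − 489.0·0.09800) / 25.30 = 17.32 mg/L.

17.3 mg/L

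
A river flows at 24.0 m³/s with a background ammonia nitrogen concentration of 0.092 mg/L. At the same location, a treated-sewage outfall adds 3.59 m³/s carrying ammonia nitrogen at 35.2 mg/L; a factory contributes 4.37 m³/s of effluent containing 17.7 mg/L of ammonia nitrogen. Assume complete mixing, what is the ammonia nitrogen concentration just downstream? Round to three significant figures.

6.44 mg/L

Mass balance: C = (24.00·0.09200 + 3.590·35.20 + 4.370·17.70) / 31.96 = 205.9/31.96 = 6.443 mg/L.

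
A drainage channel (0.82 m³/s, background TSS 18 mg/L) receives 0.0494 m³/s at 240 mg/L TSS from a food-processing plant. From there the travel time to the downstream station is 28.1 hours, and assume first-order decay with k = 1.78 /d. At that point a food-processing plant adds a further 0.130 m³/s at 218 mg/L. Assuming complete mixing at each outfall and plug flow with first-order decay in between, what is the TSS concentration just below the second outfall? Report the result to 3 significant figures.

31.7 mg/L

Conservation of mass: C = (0.8200·18.00 + 0.04940·240.0) / 0.8694 = 26.62/0.8694 = 30.61 mg/L; combined flow 0.8694 m³/s.
After decay, C = 30.61 × e^(−kt) = 30.61 × 0.1244 = 3.809 mg/L.
Second outfall: C = (0.8694·3.809 + 0.1300·218.0)/0.9994 = 31.67 mg/L.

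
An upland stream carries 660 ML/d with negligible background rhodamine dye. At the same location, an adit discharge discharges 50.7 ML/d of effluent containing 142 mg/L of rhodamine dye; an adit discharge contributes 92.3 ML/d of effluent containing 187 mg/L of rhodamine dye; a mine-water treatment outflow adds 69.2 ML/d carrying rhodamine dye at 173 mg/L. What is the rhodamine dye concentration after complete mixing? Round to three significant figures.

41.8 mg/L

After mixing, C = (660.0·0 + 50.70·142.0 + 92.30·187.0 + 69.20·173.0) / 872.2 = 36430/872.2 = 41.77 mg/L.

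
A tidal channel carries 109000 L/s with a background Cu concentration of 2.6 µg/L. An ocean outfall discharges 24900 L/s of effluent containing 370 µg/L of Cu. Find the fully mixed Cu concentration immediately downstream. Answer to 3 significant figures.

Flow-weighted average: C = (109000·2.600 + 24900·370.0) / 133900 = 9496000/133900 = 70.92 µg/L.

70.9 µg/L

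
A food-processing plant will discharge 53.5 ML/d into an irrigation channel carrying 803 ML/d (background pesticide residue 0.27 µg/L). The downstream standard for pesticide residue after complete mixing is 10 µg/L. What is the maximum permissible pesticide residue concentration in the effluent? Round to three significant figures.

156 µg/L

At the limit, (Qr·Cr + Qe·Cₑ)/(Qr + Qe) = 10:
Cₑ = (856.5·10 − 803.0·0.2700) / 53.50 = 156.0 µg/L.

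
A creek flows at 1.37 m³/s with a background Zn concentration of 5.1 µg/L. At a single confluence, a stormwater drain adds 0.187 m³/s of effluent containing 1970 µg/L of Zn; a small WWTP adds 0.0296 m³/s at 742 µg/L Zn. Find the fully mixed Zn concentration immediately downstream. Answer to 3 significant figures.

Flow-weighted average: C = (1.370·5.100 + 0.1870·1970 + 0.02960·742.0) / 1.587 = 397.3/1.587 = 250.4 µg/L.

250 µg/L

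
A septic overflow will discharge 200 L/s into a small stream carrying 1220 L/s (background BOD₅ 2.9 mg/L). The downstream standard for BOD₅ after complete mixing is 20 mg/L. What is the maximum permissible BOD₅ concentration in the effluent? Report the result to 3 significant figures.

124 mg/L

At the limit, (Qr·Cr + Qe·Cₑ)/(Qr + Qe) = 20:
Cₑ = (1420·20 − 1220·2.900) / 200.0 = 124.3 mg/L.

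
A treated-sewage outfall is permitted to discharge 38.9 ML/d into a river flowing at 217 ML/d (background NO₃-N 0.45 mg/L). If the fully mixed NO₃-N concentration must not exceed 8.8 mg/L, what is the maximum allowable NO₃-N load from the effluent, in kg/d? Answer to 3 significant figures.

Mass balance at the limit: 217.0·0.4500 + 38.90·Cₑ = 255.9·8.8 → Cₑ = 55.38 mg/L.
38.90 ML/d = 0.4502 m³/s. Load = 0.4502 m³/s × 55.38 g/m³ × 86 400 s/d = 2154 kg/d.

2150 kg/d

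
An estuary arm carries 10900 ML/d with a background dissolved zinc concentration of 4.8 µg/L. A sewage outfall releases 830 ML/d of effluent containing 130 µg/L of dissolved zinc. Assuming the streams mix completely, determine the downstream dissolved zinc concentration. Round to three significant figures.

13.7 µg/L

After mixing, C = (10900·4.800 + 830.0·130.0) / 11730 = 160200/11730 = 13.66 µg/L.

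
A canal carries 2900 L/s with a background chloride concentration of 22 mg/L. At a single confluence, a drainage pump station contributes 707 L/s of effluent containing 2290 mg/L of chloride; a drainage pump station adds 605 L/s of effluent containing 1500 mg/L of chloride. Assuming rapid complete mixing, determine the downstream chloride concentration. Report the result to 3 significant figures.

615 mg/L

Flow-weighted average: C = (2900·22.00 + 707.0·2290 + 605.0·1500) / 4212 = 2590000/4212 = 615.0 mg/L.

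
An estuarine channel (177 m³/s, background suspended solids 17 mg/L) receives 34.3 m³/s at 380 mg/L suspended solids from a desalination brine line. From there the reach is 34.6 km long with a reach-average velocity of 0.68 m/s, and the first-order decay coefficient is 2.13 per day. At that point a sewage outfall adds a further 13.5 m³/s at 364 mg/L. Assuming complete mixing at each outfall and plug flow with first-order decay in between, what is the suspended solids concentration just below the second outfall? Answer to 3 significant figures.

After mixing, C = (177.0·17.00 + 34.30·380.0) / 211.3 = 16040/211.3 = 75.93 mg/L; combined flow 211.3 m³/s.
Travel time t = 34.6·1000 / 0.68 = 50880 s = 14.13 h.
Applying C = C₀e^(−kt): 75.93 × 0.2852 = 21.66 mg/L.
Second outfall: C = (211.3·21.66 + 13.50·364.0)/224.8 = 42.22 mg/L.

42.2 mg/L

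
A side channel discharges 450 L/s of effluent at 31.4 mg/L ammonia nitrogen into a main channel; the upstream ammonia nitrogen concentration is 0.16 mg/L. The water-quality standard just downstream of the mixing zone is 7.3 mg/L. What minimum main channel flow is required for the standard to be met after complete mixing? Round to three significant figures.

Set C_mix = 7.3: (Q·0.1600 + 450.0·31.40) / (Q + 450.0) = 7.3
→ Q = 450.0·(31.40 − 7.3)/(7.3 − 0.1600) = 1519 L/s.

1520 L/s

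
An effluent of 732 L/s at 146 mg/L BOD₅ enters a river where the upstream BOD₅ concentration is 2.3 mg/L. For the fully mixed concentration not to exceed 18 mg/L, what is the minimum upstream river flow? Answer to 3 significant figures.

Set C_mix = 18: (Q·2.300 + 732.0·146.0) / (Q + 732.0) = 18
→ Q = 732.0·(146.0 − 18)/(18 − 2.300) = 5968 L/s.

5970 L/s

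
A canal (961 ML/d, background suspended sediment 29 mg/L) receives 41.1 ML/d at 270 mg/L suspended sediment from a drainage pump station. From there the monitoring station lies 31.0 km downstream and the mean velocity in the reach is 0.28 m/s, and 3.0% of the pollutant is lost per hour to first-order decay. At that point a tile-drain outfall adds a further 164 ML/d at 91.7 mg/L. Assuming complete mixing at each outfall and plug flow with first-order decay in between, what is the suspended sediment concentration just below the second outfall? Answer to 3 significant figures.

26.0 mg/L

After mixing, C = (961.0·29.00 + 41.10·270.0) / 1002 = 38970/1002 = 38.88 mg/L; combined flow 1002 ML/d.
Travel time t = 31.0·1000 / 0.28 = 110700 s = 30.75 h.
3.0%/h lost → k = −ln(1 − 0.03) = 0.03046 h⁻¹.
Decay over the reach: 38.88·exp(−kt) = 38.88·0.3919 = 15.24 mg/L.
Second outfall: C = (1002·15.24 + 164.0·91.70)/1166 = 25.99 mg/L.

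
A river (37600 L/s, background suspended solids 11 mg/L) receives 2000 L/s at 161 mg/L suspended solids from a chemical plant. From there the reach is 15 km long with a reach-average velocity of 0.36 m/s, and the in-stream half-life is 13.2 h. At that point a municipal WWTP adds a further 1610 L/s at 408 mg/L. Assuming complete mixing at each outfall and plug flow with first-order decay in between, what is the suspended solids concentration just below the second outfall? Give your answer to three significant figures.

After mixing, C = (37600·11.00 + 2000·161.0) / 39600 = 735600/39600 = 18.58 mg/L; combined flow 39600 L/s.
Travel time t = 15·1000 / 0.36 = 41670 s = 11.57 h.
Half-life 13.2 h → k = ln 2 / 13.2 = 0.05251 h⁻¹ = 1.260 d⁻¹.
Applying C = C₀e^(−kt): 18.58 × 0.5446 = 10.12 mg/L.
Second outfall: C = (39600·10.12 + 1610·408.0)/41210 = 25.66 mg/L.

25.7 mg/L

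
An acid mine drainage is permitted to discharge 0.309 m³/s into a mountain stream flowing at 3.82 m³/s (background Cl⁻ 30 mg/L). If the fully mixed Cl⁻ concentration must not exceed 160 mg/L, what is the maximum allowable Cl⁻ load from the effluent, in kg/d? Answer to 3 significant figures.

47200 kg/d

Mass balance at the limit: 3.820·30.00 + 0.3090·Cₑ = 4.129·160 → Cₑ = 1767 mg/L.
Load = 0.3090 m³/s × 1767 g/m³ × 86 400 s/d = 47180 kg/d.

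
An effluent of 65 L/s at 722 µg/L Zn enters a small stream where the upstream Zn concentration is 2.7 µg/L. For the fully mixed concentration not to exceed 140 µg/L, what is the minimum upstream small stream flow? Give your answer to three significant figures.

Set C_mix = 140: (Q·2.700 + 65.00·722.0) / (Q + 65.00) = 140
→ Q = 65.00·(722.0 − 140)/(140 − 2.700) = 275.5 L/s.

276 L/s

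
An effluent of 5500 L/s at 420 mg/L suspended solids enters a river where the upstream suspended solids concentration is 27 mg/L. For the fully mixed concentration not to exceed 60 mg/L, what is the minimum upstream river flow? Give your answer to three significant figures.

Set C_mix = 60: (Q·27.00 + 5500·420.0) / (Q + 5500) = 60
→ Q = 5500·(420.0 − 60)/(60 − 27.00) = 60000 L/s.

60000 L/s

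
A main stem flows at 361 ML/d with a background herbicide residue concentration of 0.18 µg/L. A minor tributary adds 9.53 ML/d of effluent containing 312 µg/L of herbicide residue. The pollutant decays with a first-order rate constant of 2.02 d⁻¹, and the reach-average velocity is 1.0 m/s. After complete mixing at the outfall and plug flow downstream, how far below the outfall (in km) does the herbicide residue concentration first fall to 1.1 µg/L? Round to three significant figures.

85.9 km

Mass balance: C = (361.0·0.1800 + 9.530·312.0) / 370.5 = 3038/370.5 = 8.200 µg/L.
Set 8.200·exp(−k·t) = 1.1 → t = ln(8.200/1.1)/k = 85920 s = 23.87 h.
Distance = v·t = 1.0·85920 = 85920 m = 85.92 km.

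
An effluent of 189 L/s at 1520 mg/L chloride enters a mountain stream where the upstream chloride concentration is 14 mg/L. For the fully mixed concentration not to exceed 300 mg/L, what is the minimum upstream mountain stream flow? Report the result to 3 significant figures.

Set C_mix = 300: (Q·14.00 + 189.0·1520) / (Q + 189.0) = 300
→ Q = 189.0·(1520 − 300)/(300 − 14.00) = 806.2 L/s.

806 L/s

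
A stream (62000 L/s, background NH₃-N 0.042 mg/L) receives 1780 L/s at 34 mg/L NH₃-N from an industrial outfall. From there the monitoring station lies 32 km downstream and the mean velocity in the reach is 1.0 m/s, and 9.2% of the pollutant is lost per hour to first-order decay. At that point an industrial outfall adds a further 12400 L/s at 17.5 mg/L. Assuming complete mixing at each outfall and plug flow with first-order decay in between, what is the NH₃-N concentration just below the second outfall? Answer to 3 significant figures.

3.20 mg/L

Flow-weighted average: C = (62000·0.04200 + 1780·34.00) / 63780 = 63120/63780 = 0.9897 mg/L; combined flow 63780 L/s.
Travel time t = 32·1000 / 1.0 = 32000 s = 8.889 h.
9.2%/h lost → k = −ln(1 − 0.092) = 0.09651 h⁻¹.
After decay, C = 0.9897 × e^(−kt) = 0.9897 × 0.4241 = 0.4197 mg/L.
Second outfall: C = (63780·0.4197 + 12400·17.50)/76180 = 3.200 mg/L.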